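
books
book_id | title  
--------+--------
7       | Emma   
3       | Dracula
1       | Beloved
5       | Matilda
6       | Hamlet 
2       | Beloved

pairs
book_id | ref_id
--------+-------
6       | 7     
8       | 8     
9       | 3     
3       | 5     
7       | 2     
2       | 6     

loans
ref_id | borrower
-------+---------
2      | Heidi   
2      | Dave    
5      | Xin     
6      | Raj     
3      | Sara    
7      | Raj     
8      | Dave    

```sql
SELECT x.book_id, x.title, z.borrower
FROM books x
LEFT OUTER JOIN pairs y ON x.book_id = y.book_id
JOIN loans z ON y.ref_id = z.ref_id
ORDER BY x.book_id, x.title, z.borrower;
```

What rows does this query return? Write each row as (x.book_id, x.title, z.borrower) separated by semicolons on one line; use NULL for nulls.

(2, Beloved, Raj); (3, Dracula, Xin); (6, Hamlet, Raj); (7, Emma, Dave); (7, Emma, Heidi)

Step 1 — x LEFT JOIN y on book_id → 6 row(s).
Then INNER JOIN `loans z` on ref_id: keep only rows whose y.ref_id appears in z.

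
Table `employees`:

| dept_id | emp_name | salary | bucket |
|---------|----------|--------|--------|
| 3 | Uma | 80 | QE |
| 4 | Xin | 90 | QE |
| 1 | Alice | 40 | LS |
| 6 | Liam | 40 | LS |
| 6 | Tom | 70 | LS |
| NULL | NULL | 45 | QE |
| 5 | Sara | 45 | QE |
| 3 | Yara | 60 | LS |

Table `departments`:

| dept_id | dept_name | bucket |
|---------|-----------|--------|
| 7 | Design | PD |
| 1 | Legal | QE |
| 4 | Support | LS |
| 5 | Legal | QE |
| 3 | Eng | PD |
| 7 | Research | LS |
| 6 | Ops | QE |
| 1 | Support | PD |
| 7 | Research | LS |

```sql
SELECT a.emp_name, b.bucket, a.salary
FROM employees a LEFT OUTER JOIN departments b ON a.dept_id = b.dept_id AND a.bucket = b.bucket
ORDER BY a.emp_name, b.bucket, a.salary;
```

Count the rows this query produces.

8

LEFT JOIN keeps every row from `employees`; unmatched rows get NULL for `departments`'s columns.
Matching on a.dept_id = b.dept_id AND a.bucket = b.bucket. A NULL in a compared column never satisfies the condition.
- a (dept_id=3, bucket=QE) has no partner → padded with NULL.
- a (dept_id=4, bucket=QE) has no partner → padded with NULL.
- a (dept_id=1, bucket=LS) has no partner → padded with NULL.
- a (dept_id=6, bucket=LS) has no partner → padded with NULL.
- a (dept_id=6, bucket=LS) has no partner → padded with NULL.
- a (dept_id=NULL, bucket=QE) has no partner → padded with NULL.
- a (dept_id=5, bucket=QE) pairs with 1 row(s) of b.
- a (dept_id=3, bucket=LS) has no partner → padded with NULL.
Total: 1 matched + 7 padded = 8 rows.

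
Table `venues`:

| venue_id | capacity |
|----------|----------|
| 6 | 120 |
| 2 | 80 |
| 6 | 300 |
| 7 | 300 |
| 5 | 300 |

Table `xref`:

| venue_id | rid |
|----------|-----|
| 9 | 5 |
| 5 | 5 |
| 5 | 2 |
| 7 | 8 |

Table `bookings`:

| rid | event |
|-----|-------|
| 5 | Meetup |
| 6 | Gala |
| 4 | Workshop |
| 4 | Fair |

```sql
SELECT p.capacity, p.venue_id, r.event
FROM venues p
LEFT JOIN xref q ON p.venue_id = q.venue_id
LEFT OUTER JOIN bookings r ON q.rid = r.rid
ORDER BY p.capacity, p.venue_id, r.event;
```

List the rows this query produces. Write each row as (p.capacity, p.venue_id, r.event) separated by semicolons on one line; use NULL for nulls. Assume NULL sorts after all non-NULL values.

(80, 2, NULL); (120, 6, NULL); (300, 5, Meetup); (300, 5, NULL); (300, 6, NULL); (300, 7, NULL)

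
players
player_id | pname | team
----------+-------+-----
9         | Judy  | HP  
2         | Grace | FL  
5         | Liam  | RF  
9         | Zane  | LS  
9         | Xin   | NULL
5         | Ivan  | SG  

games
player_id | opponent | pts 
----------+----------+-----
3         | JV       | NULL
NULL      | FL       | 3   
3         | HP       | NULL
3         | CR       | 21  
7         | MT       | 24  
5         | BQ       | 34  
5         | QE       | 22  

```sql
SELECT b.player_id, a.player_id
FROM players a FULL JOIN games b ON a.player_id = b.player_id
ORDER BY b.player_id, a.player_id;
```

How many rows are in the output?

13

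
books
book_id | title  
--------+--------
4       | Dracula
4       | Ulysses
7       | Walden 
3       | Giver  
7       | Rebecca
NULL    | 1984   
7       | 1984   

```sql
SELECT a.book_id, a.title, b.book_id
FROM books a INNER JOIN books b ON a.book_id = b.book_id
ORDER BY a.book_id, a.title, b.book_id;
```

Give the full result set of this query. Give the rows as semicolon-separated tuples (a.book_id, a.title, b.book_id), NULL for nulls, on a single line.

(3, Giver, 3); (4, Dracula, 4); (4, Dracula, 4); (4, Ulysses, 4); (4, Ulysses, 4); (7, 1984, 7); (7, 1984, 7); (7, 1984, 7); (7, Rebecca, 7); (7, Rebecca, 7); (7, Rebecca, 7); (7, Walden, 7); (7, Walden, 7); (7, Walden, 7)

INNER JOIN keeps only pairs where the ON condition holds.
Matching on a.book_id = b.book_id. A NULL in a compared column never satisfies the condition.
- a[0] book_id=4 → 2 match(es) in b → 2 row(s).
- a[1] book_id=4 → 2 match(es) in b → 2 row(s).
- a[2] book_id=7 → 3 match(es) in b → 3 row(s).
- a[3] book_id=3 → 1 match(es) in b → 1 row(s).
- a[4] book_id=7 → 3 match(es) in b → 3 row(s).
- a[5] book_id=NULL → no match; dropped.
- a[6] book_id=7 → 3 match(es) in b → 3 row(s).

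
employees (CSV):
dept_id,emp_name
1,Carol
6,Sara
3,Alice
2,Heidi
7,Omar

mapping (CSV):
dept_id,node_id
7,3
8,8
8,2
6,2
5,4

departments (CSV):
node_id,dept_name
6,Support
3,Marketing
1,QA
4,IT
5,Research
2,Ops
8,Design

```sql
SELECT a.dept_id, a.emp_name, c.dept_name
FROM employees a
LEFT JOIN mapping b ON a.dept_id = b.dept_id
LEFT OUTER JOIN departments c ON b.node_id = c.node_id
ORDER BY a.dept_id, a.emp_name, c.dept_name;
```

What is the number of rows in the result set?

Evaluate left to right. First `employees a LEFT JOIN mapping b` on dept_id: 5 row(s).
Then LEFT JOIN `departments c` on node_id: each of those 5 rows is kept; rows whose b.node_id has no match in c get NULL for c's columns.
Result: 5 row(s).

5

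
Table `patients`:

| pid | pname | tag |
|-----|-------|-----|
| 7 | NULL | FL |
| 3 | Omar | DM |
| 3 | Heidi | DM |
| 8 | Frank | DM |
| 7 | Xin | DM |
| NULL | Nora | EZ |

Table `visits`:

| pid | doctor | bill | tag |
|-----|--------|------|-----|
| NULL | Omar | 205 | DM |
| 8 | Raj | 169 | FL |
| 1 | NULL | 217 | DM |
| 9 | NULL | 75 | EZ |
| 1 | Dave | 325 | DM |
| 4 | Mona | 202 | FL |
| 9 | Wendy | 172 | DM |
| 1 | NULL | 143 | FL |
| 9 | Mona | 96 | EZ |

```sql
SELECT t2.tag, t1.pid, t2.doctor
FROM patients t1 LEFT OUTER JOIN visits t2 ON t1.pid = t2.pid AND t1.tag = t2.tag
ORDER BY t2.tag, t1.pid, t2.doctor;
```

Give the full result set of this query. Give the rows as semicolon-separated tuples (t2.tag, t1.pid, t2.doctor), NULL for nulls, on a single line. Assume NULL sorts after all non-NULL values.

LEFT JOIN keeps every row from `patients`; unmatched rows get NULL for `visits`'s columns.
Matching on t1.pid = t2.pid AND t1.tag = t2.tag. A NULL in a compared column never satisfies the condition.
Matched pairs: 0; unmatched t1 rows kept: 6.

(NULL, 3, NULL); (NULL, 3, NULL); (NULL, 7, NULL); (NULL, 7, NULL); (NULL, 8, NULL); (NULL, NULL, NULL)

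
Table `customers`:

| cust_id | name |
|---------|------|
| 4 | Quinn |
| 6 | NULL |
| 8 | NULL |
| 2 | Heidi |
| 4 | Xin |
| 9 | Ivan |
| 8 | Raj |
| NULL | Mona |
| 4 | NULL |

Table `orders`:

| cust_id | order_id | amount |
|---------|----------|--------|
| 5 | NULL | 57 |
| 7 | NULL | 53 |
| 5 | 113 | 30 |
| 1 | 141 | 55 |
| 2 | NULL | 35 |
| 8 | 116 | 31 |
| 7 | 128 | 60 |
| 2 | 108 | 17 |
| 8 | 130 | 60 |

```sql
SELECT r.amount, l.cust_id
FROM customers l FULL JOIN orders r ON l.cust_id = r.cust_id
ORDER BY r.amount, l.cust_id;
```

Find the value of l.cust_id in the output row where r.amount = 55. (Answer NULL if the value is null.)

NULL

FULL OUTER JOIN keeps every row from both sides; unmatched rows get NULL for the other side's columns.
Matching on l.cust_id = r.cust_id. A NULL in a compared column never satisfies the condition.
- l (cust_id=4) has no partner → padded with NULL.
- l (cust_id=6) has no partner → padded with NULL.
- l (cust_id=8) pairs with 2 row(s) of r.
- l (cust_id=2) pairs with 2 row(s) of r.
- l (cust_id=4) has no partner → padded with NULL.
- l (cust_id=9) has no partner → padded with NULL.
- l (cust_id=8) pairs with 2 row(s) of r.
- l (cust_id=NULL) has no partner → padded with NULL.
- l (cust_id=4) has no partner → padded with NULL.
- 5 row(s) from r found no l partner → padded with NULL.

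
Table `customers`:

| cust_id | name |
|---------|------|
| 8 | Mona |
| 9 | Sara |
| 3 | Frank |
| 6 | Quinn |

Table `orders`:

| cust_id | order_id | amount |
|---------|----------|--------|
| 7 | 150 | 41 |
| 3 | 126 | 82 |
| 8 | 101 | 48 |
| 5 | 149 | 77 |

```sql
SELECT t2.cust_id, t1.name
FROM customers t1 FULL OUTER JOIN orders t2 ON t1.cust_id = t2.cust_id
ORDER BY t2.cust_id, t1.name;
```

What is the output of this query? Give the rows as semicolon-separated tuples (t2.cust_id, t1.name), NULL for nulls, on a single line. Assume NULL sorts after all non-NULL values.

FULL OUTER JOIN keeps every row from both sides; unmatched rows get NULL for the other side's columns.
Matching on t1.cust_id = t2.cust_id.
- t1 (cust_id=8) pairs with 1 row(s) of t2.
- t1 (cust_id=9) has no partner → padded with NULL.
- t1 (cust_id=3) pairs with 1 row(s) of t2.
- t1 (cust_id=6) has no partner → padded with NULL.
- plus 2 unmatched t2 row(s), each kept with NULL t1 columns.
After projecting and ordering:
t2.cust_id | t1.name
3 | Frank
5 | NULL
7 | NULL
8 | Mona
NULL | Quinn
NULL | Sara

(3, Frank); (5, NULL); (7, NULL); (8, Mona); (NULL, Quinn); (NULL, Sara)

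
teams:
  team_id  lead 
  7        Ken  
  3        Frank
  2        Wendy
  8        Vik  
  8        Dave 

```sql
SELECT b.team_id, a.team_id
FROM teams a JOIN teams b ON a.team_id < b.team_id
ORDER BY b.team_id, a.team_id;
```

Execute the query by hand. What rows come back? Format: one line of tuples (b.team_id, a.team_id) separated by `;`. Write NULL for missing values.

(3, 2); (7, 2); (7, 3); (8, 2); (8, 2); (8, 3); (8, 3); (8, 7); (8, 7)

INNER JOIN keeps only pairs where the ON condition holds.
Matching on a.team_id < b.team_id.
- team_id=7: 2 matching b row(s), so 2 row(s) emitted.
- team_id=3: 3 matching b row(s), so 3 row(s) emitted.
- team_id=2: 4 matching b row(s), so 4 row(s) emitted.
- team_id=8: no matching b row, dropped.
- team_id=8: no matching b row, dropped.
After projecting and ordering:
b.team_id | a.team_id
3 | 2
7 | 2
7 | 3
8 | 2
8 | 2
8 | 3
8 | 3
8 | 7
8 | 7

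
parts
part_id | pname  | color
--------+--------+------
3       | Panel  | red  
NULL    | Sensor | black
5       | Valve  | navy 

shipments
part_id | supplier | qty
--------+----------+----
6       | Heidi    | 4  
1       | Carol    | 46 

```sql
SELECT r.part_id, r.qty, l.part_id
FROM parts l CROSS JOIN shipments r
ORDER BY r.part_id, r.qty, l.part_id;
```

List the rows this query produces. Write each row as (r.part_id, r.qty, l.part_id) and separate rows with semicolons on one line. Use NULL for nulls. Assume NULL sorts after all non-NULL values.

CROSS JOIN pairs every row of `parts` with every row of `shipments`: 3 × 2 = 6 rows.
After projecting and ordering:
r.part_id | r.qty | l.part_id
1 | 46 | 3
1 | 46 | 5
1 | 46 | NULL
6 | 4 | 3
6 | 4 | 5
6 | 4 | NULL

(1, 46, 3); (1, 46, 5); (1, 46, NULL); (6, 4, 3); (6, 4, 5); (6, 4, NULL)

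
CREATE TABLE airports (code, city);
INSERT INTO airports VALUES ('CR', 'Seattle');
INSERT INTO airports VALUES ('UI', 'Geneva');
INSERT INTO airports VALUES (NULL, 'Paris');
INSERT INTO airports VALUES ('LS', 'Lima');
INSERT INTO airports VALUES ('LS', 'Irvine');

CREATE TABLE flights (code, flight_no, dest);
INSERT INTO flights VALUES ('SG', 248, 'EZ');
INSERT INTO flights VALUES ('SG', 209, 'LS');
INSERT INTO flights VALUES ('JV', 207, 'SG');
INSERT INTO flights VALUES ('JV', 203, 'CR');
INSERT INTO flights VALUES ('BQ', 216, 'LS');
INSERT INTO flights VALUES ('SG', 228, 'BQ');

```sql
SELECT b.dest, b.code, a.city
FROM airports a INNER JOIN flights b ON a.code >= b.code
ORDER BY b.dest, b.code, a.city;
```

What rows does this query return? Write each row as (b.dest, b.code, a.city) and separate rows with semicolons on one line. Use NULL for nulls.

(BQ, SG, Geneva); (CR, JV, Geneva); (CR, JV, Irvine); (CR, JV, Lima); (EZ, SG, Geneva); (LS, BQ, Geneva); (LS, BQ, Irvine); (LS, BQ, Lima); (LS, BQ, Seattle); (LS, SG, Geneva); (SG, JV, Geneva); (SG, JV, Irvine); (SG, JV, Lima)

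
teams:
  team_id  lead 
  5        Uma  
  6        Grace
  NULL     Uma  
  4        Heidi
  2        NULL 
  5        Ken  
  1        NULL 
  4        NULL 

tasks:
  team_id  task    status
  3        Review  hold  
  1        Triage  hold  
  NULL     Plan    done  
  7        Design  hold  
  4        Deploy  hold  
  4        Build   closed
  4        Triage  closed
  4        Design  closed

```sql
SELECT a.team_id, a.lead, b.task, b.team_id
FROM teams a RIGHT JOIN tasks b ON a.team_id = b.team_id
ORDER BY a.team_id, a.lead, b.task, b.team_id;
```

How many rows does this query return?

RIGHT JOIN keeps every row from `tasks`; unmatched rows get NULL for `teams`'s columns.
Matching on a.team_id = b.team_id. A NULL in a compared column never satisfies the condition.
Matched pairs: 9; unmatched b rows kept: 3.
Total: 9 matched + 3 padded = 12 rows.

12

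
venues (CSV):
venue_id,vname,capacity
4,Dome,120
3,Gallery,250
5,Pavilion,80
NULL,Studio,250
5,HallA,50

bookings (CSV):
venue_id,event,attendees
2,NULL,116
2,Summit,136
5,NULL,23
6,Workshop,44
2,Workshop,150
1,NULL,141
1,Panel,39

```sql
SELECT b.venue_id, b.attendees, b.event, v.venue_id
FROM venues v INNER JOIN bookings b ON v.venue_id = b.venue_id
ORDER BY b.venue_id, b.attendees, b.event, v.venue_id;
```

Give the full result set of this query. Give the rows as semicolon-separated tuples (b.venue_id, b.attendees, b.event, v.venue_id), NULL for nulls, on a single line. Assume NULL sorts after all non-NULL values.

(5, 23, NULL, 5); (5, 23, NULL, 5)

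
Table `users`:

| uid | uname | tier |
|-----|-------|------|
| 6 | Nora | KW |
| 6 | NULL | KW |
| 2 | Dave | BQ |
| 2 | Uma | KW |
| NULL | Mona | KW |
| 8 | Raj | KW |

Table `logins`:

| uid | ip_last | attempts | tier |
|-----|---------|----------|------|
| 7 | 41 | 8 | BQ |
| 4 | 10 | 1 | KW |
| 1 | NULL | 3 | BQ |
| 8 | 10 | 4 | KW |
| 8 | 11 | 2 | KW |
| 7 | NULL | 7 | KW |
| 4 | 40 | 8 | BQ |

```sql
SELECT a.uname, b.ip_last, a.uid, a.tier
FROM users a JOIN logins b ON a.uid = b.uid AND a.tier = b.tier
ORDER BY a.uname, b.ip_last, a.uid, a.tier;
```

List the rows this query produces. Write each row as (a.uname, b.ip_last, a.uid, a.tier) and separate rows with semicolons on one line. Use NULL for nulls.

(Raj, 10, 8, KW); (Raj, 11, 8, KW)

INNER JOIN keeps only pairs where the ON condition holds.
Matching on a.uid = b.uid AND a.tier = b.tier. A NULL in a compared column never satisfies the condition.
Matched pairs: 2.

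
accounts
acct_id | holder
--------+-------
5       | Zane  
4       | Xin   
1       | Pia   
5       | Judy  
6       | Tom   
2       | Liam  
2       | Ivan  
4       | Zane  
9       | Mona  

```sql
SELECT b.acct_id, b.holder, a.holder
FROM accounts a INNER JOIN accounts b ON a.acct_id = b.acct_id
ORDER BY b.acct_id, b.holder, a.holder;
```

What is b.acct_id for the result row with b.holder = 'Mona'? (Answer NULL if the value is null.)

9

INNER JOIN keeps only pairs where the ON condition holds.
Matching on a.acct_id = b.acct_id.
Matched pairs: 15.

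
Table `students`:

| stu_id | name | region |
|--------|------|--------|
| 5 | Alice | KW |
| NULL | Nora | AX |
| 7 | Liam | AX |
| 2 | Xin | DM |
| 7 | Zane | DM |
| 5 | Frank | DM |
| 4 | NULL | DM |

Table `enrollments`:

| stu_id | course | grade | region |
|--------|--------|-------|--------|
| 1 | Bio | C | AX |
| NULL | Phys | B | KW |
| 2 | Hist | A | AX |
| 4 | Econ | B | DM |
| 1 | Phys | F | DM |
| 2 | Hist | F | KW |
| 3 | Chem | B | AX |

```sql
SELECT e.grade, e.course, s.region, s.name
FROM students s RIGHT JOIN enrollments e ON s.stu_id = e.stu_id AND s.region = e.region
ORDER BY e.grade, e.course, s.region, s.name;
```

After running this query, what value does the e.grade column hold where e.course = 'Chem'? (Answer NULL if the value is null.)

B

RIGHT JOIN keeps every row from `enrollments`; unmatched rows get NULL for `students`'s columns.
Matching on s.stu_id = e.stu_id AND s.region = e.region. A NULL in a compared column never satisfies the condition.
- s (stu_id=5, region=KW) has no partner in e.
- s (stu_id=NULL, region=AX) has no partner in e.
- s (stu_id=7, region=AX) has no partner in e.
- s (stu_id=2, region=DM) has no partner in e.
- s (stu_id=7, region=DM) has no partner in e.
- s (stu_id=5, region=DM) has no partner in e.
- s (stu_id=4, region=DM) pairs with 1 row(s) of e.
- plus 6 unmatched e row(s), each kept with NULL s columns.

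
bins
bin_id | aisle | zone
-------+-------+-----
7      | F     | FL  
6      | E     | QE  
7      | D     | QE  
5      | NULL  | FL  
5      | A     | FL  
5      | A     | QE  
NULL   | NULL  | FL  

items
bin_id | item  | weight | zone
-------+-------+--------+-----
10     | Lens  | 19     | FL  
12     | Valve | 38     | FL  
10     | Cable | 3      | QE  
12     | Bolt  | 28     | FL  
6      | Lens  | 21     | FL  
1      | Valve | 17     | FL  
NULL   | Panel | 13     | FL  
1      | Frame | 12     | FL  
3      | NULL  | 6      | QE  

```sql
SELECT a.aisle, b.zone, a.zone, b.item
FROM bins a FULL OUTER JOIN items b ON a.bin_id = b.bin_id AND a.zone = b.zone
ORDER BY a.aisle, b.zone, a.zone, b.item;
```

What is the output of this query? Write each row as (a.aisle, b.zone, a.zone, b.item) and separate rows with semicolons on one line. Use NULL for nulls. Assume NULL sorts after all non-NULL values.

(A, NULL, FL, NULL); (A, NULL, QE, NULL); (D, NULL, QE, NULL); (E, NULL, QE, NULL); (F, NULL, FL, NULL); (NULL, FL, NULL, Bolt); (NULL, FL, NULL, Frame); (NULL, FL, NULL, Lens); (NULL, FL, NULL, Lens); (NULL, FL, NULL, Panel); (NULL, FL, NULL, Valve); (NULL, FL, NULL, Valve); (NULL, QE, NULL, Cable); (NULL, QE, NULL, NULL); (NULL, NULL, FL, NULL); (NULL, NULL, FL, NULL)

FULL OUTER JOIN keeps every row from both sides; unmatched rows get NULL for the other side's columns.
Matching on a.bin_id = b.bin_id AND a.zone = b.zone. A NULL in a compared column never satisfies the condition.
- a[0] bin_id=7, zone=FL → no match; kept with NULLs on the b side.
- a[1] bin_id=6, zone=QE → no match; kept with NULLs on the b side.
- a[2] bin_id=7, zone=QE → no match; kept with NULLs on the b side.
- a[3] bin_id=5, zone=FL → no match; kept with NULLs on the b side.
- a[4] bin_id=5, zone=FL → no match; kept with NULLs on the b side.
- a[5] bin_id=5, zone=QE → no match; kept with NULLs on the b side.
- a[6] bin_id=NULL, zone=FL → no match; kept with NULLs on the b side.
- 9 b row(s) had no a match → kept, a columns NULL.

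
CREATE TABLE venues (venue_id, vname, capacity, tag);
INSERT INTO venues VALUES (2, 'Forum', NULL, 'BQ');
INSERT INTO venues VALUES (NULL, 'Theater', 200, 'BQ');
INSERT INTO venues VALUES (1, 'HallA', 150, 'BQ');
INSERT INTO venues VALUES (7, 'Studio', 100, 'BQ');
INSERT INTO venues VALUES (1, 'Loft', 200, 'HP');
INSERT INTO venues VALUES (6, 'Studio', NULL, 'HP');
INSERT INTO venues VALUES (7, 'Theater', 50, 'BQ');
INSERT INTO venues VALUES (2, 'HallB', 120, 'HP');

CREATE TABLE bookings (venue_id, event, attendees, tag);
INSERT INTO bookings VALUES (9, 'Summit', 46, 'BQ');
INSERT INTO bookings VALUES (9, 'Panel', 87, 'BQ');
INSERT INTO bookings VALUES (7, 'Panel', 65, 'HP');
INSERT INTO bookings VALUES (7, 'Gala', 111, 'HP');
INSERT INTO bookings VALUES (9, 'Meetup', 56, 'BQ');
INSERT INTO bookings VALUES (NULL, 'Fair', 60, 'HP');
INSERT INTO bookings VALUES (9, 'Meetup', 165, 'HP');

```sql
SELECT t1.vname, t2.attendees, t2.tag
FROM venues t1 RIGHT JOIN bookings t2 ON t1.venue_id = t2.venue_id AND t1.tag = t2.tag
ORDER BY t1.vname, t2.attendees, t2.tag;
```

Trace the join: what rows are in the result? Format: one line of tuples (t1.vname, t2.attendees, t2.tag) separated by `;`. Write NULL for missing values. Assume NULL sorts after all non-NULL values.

RIGHT JOIN keeps every row from `bookings`; unmatched rows get NULL for `venues`'s columns.
Matching on t1.venue_id = t2.venue_id AND t1.tag = t2.tag. A NULL in a compared column never satisfies the condition.
Matched pairs: 0; unmatched t2 rows kept: 7.

(NULL, 46, BQ); (NULL, 56, BQ); (NULL, 60, HP); (NULL, 65, HP); (NULL, 87, BQ); (NULL, 111, HP); (NULL, 165, HP)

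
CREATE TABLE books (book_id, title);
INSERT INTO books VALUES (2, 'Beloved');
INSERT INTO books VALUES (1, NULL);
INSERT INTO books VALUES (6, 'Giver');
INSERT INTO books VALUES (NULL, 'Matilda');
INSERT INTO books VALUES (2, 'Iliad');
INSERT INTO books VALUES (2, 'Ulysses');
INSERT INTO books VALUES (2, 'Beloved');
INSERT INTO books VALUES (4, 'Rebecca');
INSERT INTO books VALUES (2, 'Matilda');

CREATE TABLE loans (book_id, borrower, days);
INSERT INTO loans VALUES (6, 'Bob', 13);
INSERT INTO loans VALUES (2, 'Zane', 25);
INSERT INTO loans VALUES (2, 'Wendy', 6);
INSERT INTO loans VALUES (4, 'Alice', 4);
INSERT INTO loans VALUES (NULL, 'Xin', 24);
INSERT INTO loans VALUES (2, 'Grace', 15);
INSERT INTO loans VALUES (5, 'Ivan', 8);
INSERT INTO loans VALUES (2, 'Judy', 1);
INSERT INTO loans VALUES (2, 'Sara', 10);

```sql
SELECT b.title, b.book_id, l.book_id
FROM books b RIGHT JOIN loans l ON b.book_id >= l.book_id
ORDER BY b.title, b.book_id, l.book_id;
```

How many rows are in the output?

40

RIGHT JOIN keeps every row from `loans`; unmatched rows get NULL for `books`'s columns.
Matching on b.book_id >= l.book_id. A NULL in a compared column never satisfies the condition.
- b row (book_id=2): matches 5 l row(s) → 5 output row(s).
- b row (book_id=1): no match.
- b row (book_id=6): matches 8 l row(s) → 8 output row(s).
- b row (book_id=NULL): no match.
- b row (book_id=2): matches 5 l row(s) → 5 output row(s).
- b row (book_id=2): matches 5 l row(s) → 5 output row(s).
- b row (book_id=2): matches 5 l row(s) → 5 output row(s).
- b row (book_id=4): matches 6 l row(s) → 6 output row(s).
- b row (book_id=2): matches 5 l row(s) → 5 output row(s).
- 1 row(s) from l found no b partner → padded with NULL.
Total: 39 matched + 1 padded = 40 rows.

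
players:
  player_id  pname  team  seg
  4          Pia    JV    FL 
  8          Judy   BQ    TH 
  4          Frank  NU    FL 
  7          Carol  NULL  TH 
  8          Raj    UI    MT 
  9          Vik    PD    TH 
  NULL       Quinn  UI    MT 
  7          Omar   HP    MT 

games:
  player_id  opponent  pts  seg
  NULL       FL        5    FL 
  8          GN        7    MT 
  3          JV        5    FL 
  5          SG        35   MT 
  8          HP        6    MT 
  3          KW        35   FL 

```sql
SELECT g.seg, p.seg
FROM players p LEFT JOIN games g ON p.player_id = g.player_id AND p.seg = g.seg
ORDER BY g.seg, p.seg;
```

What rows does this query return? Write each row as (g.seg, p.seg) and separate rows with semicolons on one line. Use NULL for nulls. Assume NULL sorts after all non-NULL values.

LEFT JOIN keeps every row from `players`; unmatched rows get NULL for `games`'s columns.
Matching on p.player_id = g.player_id AND p.seg = g.seg. A NULL in a compared column never satisfies the condition.
- p row (player_id=4, seg=FL): no match → kept, g columns NULL.
- p row (player_id=8, seg=TH): no match → kept, g columns NULL.
- p row (player_id=4, seg=FL): no match → kept, g columns NULL.
- p row (player_id=7, seg=TH): no match → kept, g columns NULL.
- p row (player_id=8, seg=MT): matches 2 g row(s) → 2 output row(s).
- p row (player_id=9, seg=TH): no match → kept, g columns NULL.
- p row (player_id=NULL, seg=MT): no match → kept, g columns NULL.
- p row (player_id=7, seg=MT): no match → kept, g columns NULL.
After projecting and ordering:
g.seg | p.seg
MT | MT
MT | MT
NULL | FL
NULL | FL
NULL | MT
NULL | MT
NULL | TH
NULL | TH
NULL | TH

(MT, MT); (MT, MT); (NULL, FL); (NULL, FL); (NULL, MT); (NULL, MT); (NULL, TH); (NULL, TH); (NULL, TH)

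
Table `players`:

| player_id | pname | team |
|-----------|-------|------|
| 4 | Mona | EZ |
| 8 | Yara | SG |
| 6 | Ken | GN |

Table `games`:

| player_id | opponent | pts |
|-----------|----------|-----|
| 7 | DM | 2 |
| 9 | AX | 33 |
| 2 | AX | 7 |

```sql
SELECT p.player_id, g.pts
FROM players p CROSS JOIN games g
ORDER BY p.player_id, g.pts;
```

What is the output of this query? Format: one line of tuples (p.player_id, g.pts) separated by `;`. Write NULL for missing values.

(4, 2); (4, 7); (4, 33); (6, 2); (6, 7); (6, 33); (8, 2); (8, 7); (8, 33)

CROSS JOIN pairs every row of `players` with every row of `games`: 3 × 3 = 9 rows.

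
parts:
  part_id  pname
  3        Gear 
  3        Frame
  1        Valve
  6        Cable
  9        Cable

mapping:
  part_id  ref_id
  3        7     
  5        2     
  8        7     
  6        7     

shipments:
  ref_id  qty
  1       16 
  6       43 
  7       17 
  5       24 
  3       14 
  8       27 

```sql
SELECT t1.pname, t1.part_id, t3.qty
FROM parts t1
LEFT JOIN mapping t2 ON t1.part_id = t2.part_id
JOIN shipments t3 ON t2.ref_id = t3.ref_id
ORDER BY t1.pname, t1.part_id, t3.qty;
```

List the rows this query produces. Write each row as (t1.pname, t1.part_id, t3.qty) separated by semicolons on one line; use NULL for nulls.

Step 1 — t1 LEFT JOIN t2 on part_id → 5 row(s).
Then INNER JOIN `shipments t3` on ref_id: keep only rows whose t2.ref_id appears in t3.

(Cable, 6, 17); (Frame, 3, 17); (Gear, 3, 17)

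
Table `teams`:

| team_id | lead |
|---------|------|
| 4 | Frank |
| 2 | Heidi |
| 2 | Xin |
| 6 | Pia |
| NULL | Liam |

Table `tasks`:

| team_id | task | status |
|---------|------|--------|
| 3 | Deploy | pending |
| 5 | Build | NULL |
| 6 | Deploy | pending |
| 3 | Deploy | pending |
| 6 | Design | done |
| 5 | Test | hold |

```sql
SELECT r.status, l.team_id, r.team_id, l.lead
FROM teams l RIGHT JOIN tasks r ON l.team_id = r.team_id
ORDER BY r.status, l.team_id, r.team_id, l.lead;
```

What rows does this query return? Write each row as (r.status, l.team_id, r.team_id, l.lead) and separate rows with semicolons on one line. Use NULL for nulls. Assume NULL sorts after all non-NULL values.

(done, 6, 6, Pia); (hold, NULL, 5, NULL); (pending, 6, 6, Pia); (pending, NULL, 3, NULL); (pending, NULL, 3, NULL); (NULL, NULL, 5, NULL)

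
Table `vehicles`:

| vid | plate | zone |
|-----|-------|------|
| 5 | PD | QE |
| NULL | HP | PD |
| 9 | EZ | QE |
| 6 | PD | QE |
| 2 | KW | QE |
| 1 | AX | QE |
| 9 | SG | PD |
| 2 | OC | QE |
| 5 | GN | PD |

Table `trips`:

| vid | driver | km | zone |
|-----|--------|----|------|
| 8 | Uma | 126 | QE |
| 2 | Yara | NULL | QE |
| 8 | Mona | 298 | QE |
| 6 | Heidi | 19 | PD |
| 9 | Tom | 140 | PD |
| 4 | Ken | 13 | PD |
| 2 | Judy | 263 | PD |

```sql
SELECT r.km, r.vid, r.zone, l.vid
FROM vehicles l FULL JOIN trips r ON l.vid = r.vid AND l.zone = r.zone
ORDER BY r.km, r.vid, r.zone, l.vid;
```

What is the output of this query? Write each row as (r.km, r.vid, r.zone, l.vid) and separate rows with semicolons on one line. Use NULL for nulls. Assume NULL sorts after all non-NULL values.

(13, 4, PD, NULL); (19, 6, PD, NULL); (126, 8, QE, NULL); (140, 9, PD, 9); (263, 2, PD, NULL); (298, 8, QE, NULL); (NULL, 2, QE, 2); (NULL, 2, QE, 2); (NULL, NULL, NULL, 1); (NULL, NULL, NULL, 5); (NULL, NULL, NULL, 5); (NULL, NULL, NULL, 6); (NULL, NULL, NULL, 9); (NULL, NULL, NULL, NULL)

FULL OUTER JOIN keeps every row from both sides; unmatched rows get NULL for the other side's columns.
Matching on l.vid = r.vid AND l.zone = r.zone. A NULL in a compared column never satisfies the condition.
- l (vid=5, zone=QE) has no partner → padded with NULL.
- l (vid=NULL, zone=PD) has no partner → padded with NULL.
- l (vid=9, zone=QE) has no partner → padded with NULL.
- l (vid=6, zone=QE) has no partner → padded with NULL.
- l (vid=2, zone=QE) pairs with 1 row(s) of r.
- l (vid=1, zone=QE) has no partner → padded with NULL.
- l (vid=9, zone=PD) pairs with 1 row(s) of r.
- l (vid=2, zone=QE) pairs with 1 row(s) of r.
- l (vid=5, zone=PD) has no partner → padded with NULL.
- 5 r row(s) had no l match → kept, l columns NULL.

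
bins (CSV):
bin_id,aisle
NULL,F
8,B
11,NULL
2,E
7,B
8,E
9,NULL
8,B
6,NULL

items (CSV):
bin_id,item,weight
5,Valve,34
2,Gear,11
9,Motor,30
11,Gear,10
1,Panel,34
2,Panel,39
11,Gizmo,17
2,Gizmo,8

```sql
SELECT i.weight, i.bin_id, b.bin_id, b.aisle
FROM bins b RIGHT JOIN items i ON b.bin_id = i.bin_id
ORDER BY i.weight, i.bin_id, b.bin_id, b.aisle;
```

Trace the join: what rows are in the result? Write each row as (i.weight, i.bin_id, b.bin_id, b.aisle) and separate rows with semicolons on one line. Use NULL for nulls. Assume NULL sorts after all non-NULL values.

(8, 2, 2, E); (10, 11, 11, NULL); (11, 2, 2, E); (17, 11, 11, NULL); (30, 9, 9, NULL); (34, 1, NULL, NULL); (34, 5, NULL, NULL); (39, 2, 2, E)

RIGHT JOIN keeps every row from `items`; unmatched rows get NULL for `bins`'s columns.
Matching on b.bin_id = i.bin_id. A NULL in a compared column never satisfies the condition.
- b row (bin_id=NULL): no match.
- b row (bin_id=8): no match.
- b row (bin_id=11): matches 2 i row(s) → 2 output row(s).
- b row (bin_id=2): matches 3 i row(s) → 3 output row(s).
- b row (bin_id=7): no match.
- b row (bin_id=8): no match.
- b row (bin_id=9): matches 1 i row(s) → 1 output row(s).
- b row (bin_id=8): no match.
- b row (bin_id=6): no match.
- plus 2 unmatched i row(s), each kept with NULL b columns.
After projecting and ordering:
i.weight | i.bin_id | b.bin_id | b.aisle
8 | 2 | 2 | E
10 | 11 | 11 | NULL
11 | 2 | 2 | E
17 | 11 | 11 | NULL
30 | 9 | 9 | NULL
34 | 1 | NULL | NULL
34 | 5 | NULL | NULL
39 | 2 | 2 | E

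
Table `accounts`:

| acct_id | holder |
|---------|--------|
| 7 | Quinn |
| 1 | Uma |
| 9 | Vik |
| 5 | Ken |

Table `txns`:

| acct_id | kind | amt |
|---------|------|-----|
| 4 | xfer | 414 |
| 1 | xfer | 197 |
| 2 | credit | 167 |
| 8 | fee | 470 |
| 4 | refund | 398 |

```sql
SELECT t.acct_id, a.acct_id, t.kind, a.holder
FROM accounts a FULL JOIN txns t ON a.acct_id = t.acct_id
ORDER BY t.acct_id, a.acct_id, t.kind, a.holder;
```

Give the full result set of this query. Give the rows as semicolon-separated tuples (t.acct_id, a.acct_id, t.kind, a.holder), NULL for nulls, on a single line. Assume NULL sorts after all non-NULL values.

FULL OUTER JOIN keeps every row from both sides; unmatched rows get NULL for the other side's columns.
Matching on a.acct_id = t.acct_id.
Matched pairs: 1; unmatched a rows kept: 3; unmatched t rows kept: 4.

(1, 1, xfer, Uma); (2, NULL, credit, NULL); (4, NULL, refund, NULL); (4, NULL, xfer, NULL); (8, NULL, fee, NULL); (NULL, 5, NULL, Ken); (NULL, 7, NULL, Quinn); (NULL, 9, NULL, Vik)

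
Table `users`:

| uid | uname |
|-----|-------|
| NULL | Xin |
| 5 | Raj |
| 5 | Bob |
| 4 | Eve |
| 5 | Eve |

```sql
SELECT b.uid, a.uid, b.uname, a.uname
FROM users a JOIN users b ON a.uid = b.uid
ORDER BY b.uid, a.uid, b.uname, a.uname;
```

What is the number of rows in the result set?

10

INNER JOIN keeps only pairs where the ON condition holds.
Matching on a.uid = b.uid. A NULL in a compared column never satisfies the condition.
Matched pairs: 10.
Total: 10 rows.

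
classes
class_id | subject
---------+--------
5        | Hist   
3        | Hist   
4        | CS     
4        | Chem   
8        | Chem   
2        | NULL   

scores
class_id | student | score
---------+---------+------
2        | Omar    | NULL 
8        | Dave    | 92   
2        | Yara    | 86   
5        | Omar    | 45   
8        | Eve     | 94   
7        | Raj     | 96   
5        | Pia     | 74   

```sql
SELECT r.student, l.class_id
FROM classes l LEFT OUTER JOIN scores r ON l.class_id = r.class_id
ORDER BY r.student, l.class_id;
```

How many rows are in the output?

LEFT JOIN keeps every row from `classes`; unmatched rows get NULL for `scores`'s columns.
Matching on l.class_id = r.class_id.
- l[0] class_id=5 → 2 match(es) in r → 2 row(s).
- l[1] class_id=3 → no match; kept with NULLs on the r side.
- l[2] class_id=4 → no match; kept with NULLs on the r side.
- l[3] class_id=4 → no match; kept with NULLs on the r side.
- l[4] class_id=8 → 2 match(es) in r → 2 row(s).
- l[5] class_id=2 → 2 match(es) in r → 2 row(s).
Total: 6 matched + 3 padded = 9 rows.

9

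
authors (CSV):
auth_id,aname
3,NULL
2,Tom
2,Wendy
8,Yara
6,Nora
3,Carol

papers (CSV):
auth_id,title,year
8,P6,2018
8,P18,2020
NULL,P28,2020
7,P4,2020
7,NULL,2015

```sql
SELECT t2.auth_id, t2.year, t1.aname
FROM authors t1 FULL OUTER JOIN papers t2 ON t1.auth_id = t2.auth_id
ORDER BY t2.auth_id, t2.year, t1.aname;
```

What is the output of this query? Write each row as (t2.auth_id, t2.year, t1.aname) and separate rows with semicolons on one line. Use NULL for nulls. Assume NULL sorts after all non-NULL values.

(7, 2015, NULL); (7, 2020, NULL); (8, 2018, Yara); (8, 2020, Yara); (NULL, 2020, NULL); (NULL, NULL, Carol); (NULL, NULL, Nora); (NULL, NULL, Tom); (NULL, NULL, Wendy); (NULL, NULL, NULL)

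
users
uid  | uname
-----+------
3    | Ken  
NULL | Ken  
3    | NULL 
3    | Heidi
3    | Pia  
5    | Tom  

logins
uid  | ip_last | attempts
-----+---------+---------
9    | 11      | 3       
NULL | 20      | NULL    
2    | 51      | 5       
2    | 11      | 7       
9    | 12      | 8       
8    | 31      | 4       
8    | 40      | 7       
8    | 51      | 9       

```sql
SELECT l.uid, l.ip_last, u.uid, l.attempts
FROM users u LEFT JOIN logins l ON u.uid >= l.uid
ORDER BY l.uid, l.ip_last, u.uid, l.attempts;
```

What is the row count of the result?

11

LEFT JOIN keeps every row from `users`; unmatched rows get NULL for `logins`'s columns.
Matching on u.uid >= l.uid. A NULL in a compared column never satisfies the condition.
Matched pairs: 10; unmatched u rows kept: 1.
Total: 10 matched + 1 padded = 11 rows.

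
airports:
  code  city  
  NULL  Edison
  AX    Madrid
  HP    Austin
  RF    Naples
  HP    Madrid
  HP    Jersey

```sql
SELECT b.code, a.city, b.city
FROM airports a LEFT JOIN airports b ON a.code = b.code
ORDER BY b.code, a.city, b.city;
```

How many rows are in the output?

LEFT JOIN keeps every row from `airports a`; unmatched rows get NULL for `airports b`'s columns.
Matching on a.code = b.code. A NULL in a compared column never satisfies the condition.
- code=NULL: no b row matches, row kept with b columns NULL.
- code=AX: 1 matching b row(s), so 1 row(s) emitted.
- code=HP: 3 matching b row(s), so 3 row(s) emitted.
- code=RF: 1 matching b row(s), so 1 row(s) emitted.
- code=HP: 3 matching b row(s), so 3 row(s) emitted.
- code=HP: 3 matching b row(s), so 3 row(s) emitted.
Total: 11 matched + 1 padded = 12 rows.

12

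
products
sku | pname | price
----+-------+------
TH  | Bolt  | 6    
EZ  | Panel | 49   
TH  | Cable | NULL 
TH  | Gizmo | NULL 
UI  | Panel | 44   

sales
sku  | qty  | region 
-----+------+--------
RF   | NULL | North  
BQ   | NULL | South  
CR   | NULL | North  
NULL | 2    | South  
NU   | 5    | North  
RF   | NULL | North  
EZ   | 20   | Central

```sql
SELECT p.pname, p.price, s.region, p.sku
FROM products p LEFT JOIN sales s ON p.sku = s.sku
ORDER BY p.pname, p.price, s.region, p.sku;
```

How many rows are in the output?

LEFT JOIN keeps every row from `products`; unmatched rows get NULL for `sales`'s columns.
Matching on p.sku = s.sku. A NULL in a compared column never satisfies the condition.
- p row (sku=TH): no match → kept, s columns NULL.
- p row (sku=EZ): matches 1 s row(s) → 1 output row(s).
- p row (sku=TH): no match → kept, s columns NULL.
- p row (sku=TH): no match → kept, s columns NULL.
- p row (sku=UI): no match → kept, s columns NULL.
Total: 1 matched + 4 padded = 5 rows.

5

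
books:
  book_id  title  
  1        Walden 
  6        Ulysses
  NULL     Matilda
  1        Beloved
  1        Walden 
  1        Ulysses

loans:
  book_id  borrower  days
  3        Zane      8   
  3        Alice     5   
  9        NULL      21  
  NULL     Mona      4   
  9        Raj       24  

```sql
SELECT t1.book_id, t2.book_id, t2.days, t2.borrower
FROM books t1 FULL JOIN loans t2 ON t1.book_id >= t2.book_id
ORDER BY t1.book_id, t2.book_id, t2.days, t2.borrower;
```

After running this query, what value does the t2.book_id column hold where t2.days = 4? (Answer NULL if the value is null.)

FULL OUTER JOIN keeps every row from both sides; unmatched rows get NULL for the other side's columns.
Matching on t1.book_id >= t2.book_id. A NULL in a compared column never satisfies the condition.
- t1[0] book_id=1 → no match; kept with NULLs on the t2 side.
- t1[1] book_id=6 → 2 match(es) in t2 → 2 row(s).
- t1[2] book_id=NULL → no match; kept with NULLs on the t2 side.
- t1[3] book_id=1 → no match; kept with NULLs on the t2 side.
- t1[4] book_id=1 → no match; kept with NULLs on the t2 side.
- t1[5] book_id=1 → no match; kept with NULLs on the t2 side.
- 3 row(s) from t2 found no t1 partner → padded with NULL.

NULL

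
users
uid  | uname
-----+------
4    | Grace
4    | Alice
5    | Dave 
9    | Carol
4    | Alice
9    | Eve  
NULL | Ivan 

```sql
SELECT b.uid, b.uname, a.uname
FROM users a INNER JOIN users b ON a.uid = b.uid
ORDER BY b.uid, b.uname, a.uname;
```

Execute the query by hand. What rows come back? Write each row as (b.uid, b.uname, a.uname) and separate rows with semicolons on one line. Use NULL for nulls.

INNER JOIN keeps only pairs where the ON condition holds.
Matching on a.uid = b.uid. A NULL in a compared column never satisfies the condition.
- a row (uid=4): matches 3 b row(s) → 3 output row(s).
- a row (uid=4): matches 3 b row(s) → 3 output row(s).
- a row (uid=5): matches 1 b row(s) → 1 output row(s).
- a row (uid=9): matches 2 b row(s) → 2 output row(s).
- a row (uid=4): matches 3 b row(s) → 3 output row(s).
- a row (uid=9): matches 2 b row(s) → 2 output row(s).
- a row (uid=NULL): no match → dropped.

(4, Alice, Alice); (4, Alice, Alice); (4, Alice, Alice); (4, Alice, Alice); (4, Alice, Grace); (4, Alice, Grace); (4, Grace, Alice); (4, Grace, Alice); (4, Grace, Grace); (5, Dave, Dave); (9, Carol, Carol); (9, Carol, Eve); (9, Eve, Carol); (9, Eve, Eve)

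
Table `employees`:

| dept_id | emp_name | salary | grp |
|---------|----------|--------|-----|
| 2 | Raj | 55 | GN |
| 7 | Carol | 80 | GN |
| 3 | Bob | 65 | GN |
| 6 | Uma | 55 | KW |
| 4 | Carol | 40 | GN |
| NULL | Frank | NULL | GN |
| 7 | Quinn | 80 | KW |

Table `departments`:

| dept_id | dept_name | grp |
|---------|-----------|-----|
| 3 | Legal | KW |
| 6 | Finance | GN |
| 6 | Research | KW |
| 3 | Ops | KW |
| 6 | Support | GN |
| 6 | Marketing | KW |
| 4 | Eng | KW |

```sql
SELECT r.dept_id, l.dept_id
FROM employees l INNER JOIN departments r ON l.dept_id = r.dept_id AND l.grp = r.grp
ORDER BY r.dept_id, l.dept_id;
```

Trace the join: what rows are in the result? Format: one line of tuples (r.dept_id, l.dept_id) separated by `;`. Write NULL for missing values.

(6, 6); (6, 6)

INNER JOIN keeps only pairs where the ON condition holds.
Matching on l.dept_id = r.dept_id AND l.grp = r.grp. A NULL in a compared column never satisfies the condition.
Matched pairs: 2.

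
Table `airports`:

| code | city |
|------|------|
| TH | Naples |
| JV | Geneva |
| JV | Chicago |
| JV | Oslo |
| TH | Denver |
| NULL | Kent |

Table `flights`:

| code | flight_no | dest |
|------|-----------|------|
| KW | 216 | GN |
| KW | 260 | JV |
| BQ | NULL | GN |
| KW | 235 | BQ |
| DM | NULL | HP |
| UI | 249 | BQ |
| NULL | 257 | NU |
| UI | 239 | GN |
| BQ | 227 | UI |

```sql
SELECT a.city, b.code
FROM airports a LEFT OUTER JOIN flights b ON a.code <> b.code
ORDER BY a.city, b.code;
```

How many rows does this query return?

41

LEFT JOIN keeps every row from `airports`; unmatched rows get NULL for `flights`'s columns.
Matching on a.code <> b.code. A NULL in a compared column never satisfies the condition.
- a row (code=TH): matches 8 b row(s) → 8 output row(s).
- a row (code=JV): matches 8 b row(s) → 8 output row(s).
- a row (code=JV): matches 8 b row(s) → 8 output row(s).
- a row (code=JV): matches 8 b row(s) → 8 output row(s).
- a row (code=TH): matches 8 b row(s) → 8 output row(s).
- a row (code=NULL): no match → kept, b columns NULL.
Total: 40 matched + 1 padded = 41 rows.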